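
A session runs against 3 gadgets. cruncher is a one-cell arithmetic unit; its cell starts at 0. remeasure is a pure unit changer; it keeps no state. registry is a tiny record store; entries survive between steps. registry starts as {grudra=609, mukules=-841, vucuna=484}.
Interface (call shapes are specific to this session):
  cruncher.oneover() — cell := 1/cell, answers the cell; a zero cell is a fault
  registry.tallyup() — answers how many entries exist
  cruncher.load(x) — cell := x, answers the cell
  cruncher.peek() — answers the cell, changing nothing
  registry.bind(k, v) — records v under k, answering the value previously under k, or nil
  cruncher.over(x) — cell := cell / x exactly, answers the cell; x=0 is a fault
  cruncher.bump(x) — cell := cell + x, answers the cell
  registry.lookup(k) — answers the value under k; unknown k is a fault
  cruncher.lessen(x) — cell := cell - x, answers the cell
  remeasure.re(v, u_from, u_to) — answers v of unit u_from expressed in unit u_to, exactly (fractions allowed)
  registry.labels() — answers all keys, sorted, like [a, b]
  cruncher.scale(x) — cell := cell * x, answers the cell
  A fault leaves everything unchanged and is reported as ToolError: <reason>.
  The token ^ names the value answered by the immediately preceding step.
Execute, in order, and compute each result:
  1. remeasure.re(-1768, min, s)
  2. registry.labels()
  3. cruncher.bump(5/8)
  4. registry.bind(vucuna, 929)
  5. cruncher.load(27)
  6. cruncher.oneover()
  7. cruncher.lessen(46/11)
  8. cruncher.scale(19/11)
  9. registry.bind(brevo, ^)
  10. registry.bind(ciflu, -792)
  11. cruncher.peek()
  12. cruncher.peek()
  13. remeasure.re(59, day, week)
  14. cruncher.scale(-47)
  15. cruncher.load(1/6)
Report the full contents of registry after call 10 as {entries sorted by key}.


Using re using v→-1768, u_from→min, u_to→s, and observe -106080.
Calling labels(), which returns [grudra, mukules, vucuna].
Then bump using x→5/8, — result: 5/8.
I run bind using k→vucuna, v→929, giving 484.
I invoke load using x→27: 27.
Then oneover(), and see 1/27.
Invoking lessen using x→46/11, and see -1231/297.
I use scale using x→19/11, and observe -23389/3267.
Now I run bind using k→brevo, v→^, and see nil.
I run bind using k→ciflu, v→-792, and get nil.
Calling peek(), which returns -23389/3267.
I try peek(), — result: -23389/3267.
I use re using v→59, u_from→day, u_to→week, yielding 59/7.
I use scale using x→-47: 1099283/3267.
Invoking load using x→1/6: 1/6.

Answer: {brevo=-23389/3267, ciflu=-792, grudra=609, mukules=-841, vucuna=929}


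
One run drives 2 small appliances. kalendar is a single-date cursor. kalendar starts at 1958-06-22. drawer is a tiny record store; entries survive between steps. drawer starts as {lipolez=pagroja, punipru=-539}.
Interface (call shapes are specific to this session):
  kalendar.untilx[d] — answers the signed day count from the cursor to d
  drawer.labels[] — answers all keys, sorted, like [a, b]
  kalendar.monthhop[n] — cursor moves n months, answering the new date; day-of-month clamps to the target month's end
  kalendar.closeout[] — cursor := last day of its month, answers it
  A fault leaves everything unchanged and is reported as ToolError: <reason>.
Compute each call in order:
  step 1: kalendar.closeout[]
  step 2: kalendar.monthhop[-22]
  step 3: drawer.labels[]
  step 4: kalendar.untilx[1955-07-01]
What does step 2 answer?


Answer: 1956-08-30

Derivation:
→ kalendar.closeout()
← 1958-06-30
→ kalendar.monthhop(n→-22)
← 1956-08-30
→ drawer.labels()
← [lipolez, punipru]
→ kalendar.untilx(d→1955-07-01)
← -426


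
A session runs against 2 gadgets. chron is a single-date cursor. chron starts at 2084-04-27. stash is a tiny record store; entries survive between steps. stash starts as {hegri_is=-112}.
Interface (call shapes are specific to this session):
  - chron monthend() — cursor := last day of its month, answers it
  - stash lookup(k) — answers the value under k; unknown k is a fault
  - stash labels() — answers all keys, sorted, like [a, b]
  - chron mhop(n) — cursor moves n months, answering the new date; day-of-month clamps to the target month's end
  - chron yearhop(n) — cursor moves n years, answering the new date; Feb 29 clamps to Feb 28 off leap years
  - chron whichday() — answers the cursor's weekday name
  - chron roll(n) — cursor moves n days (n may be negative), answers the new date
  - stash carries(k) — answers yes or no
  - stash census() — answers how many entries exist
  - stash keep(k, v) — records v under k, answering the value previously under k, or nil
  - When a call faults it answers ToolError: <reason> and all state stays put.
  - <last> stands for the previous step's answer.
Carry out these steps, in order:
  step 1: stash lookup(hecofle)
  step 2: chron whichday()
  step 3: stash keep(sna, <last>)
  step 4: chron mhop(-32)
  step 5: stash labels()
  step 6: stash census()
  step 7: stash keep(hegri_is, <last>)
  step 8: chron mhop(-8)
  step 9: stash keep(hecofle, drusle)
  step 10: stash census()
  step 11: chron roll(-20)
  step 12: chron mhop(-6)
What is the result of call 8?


>> stash lookup(k→hecofle)
<< ToolError: no such key hecofle
>> chron whichday()
<< Thursday
>> stash keep(k→sna, v→<last>)
<< nil
>> chron mhop(n→-32)
<< 2081-08-27
>> stash labels()
<< [hegri_is, sna]
>> stash census()
<< 2
>> stash keep(k→hegri_is, v→<last>)
<< -112
>> chron mhop(n→-8)
<< 2080-12-27
>> stash keep(k→hecofle, v→drusle)
<< nil
>> stash census()
<< 3
>> chron roll(n→-20)
<< 2080-12-07
>> chron mhop(n→-6)
<< 2080-06-07

Answer: 2080-12-27


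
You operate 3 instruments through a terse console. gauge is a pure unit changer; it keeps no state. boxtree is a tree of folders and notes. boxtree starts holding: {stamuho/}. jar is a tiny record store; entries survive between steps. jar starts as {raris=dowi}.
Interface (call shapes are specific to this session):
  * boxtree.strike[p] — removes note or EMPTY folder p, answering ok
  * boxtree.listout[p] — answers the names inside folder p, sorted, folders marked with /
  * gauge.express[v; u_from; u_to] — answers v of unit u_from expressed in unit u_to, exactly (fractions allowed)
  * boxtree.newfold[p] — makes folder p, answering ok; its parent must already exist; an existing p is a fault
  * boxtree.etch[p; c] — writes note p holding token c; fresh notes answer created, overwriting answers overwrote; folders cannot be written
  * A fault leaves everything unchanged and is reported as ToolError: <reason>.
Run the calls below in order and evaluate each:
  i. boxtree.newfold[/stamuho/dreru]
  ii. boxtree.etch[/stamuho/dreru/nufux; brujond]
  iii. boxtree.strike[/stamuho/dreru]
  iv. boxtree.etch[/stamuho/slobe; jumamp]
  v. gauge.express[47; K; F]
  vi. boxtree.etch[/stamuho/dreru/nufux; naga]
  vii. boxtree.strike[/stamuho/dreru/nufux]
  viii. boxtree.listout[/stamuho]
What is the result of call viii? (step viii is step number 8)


→ boxtree.newfold(p→/stamuho/dreru)
← ok
→ boxtree.etch(p→/stamuho/dreru/nufux, c→brujond)
← created
→ boxtree.strike(p→/stamuho/dreru)
← ToolError: not empty
→ boxtree.etch(p→/stamuho/slobe, c→jumamp)
← created
→ gauge.express(v→47, u_from→K, u_to→F)
← -37507/100
→ boxtree.etch(p→/stamuho/dreru/nufux, c→naga)
← overwrote
→ boxtree.strike(p→/stamuho/dreru/nufux)
← ok
→ boxtree.listout(p→/stamuho)
← [dreru/, slobe]

Answer: [dreru/, slobe]


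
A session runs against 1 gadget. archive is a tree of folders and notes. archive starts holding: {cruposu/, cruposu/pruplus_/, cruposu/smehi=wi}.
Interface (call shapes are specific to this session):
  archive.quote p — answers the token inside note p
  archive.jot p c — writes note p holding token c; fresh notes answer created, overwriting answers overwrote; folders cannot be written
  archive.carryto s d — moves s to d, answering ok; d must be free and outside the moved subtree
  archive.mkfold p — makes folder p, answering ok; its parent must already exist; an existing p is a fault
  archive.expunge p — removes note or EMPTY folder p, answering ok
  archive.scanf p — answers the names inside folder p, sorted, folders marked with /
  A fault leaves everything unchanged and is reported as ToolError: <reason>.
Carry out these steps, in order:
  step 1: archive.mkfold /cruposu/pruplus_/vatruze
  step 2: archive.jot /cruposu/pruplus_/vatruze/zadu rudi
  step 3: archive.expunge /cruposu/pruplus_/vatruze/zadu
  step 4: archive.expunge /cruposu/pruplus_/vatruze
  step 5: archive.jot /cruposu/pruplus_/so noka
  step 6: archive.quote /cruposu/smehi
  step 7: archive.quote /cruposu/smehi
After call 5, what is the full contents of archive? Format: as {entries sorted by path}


Answer: {cruposu/, cruposu/pruplus_/, cruposu/pruplus_/so=noka, cruposu/smehi=wi}

Derivation:
> archive.mkfold p=/cruposu/pruplus_/vatruze
:: ok
> archive.jot p=/cruposu/pruplus_/vatruze/zadu c=rudi
:: created
> archive.expunge p=/cruposu/pruplus_/vatruze/zadu
:: ok
> archive.expunge p=/cruposu/pruplus_/vatruze
:: ok
> archive.jot p=/cruposu/pruplus_/so c=noka
:: created
> archive.quote p=/cruposu/smehi
:: wi
> archive.quote p=/cruposu/smehi
:: wi


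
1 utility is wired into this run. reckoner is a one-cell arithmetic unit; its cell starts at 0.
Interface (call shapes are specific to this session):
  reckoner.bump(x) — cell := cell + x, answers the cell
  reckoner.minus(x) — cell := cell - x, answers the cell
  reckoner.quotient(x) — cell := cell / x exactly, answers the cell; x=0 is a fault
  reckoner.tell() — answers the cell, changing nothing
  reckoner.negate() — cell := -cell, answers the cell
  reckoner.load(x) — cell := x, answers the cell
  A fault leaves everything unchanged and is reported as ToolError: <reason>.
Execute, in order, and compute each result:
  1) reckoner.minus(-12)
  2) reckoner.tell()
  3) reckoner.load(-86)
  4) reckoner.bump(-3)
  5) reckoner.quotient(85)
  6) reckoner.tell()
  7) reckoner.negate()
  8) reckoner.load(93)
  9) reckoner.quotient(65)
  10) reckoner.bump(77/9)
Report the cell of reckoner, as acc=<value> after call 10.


# 1. reckoner.minus(-12) : 12
# 2. reckoner.tell() : 12
# 3. reckoner.load(-86) : -86
# 4. reckoner.bump(-3) : -89
# 5. reckoner.quotient(85) : -89/85
# 6. reckoner.tell() : -89/85
# 7. reckoner.negate() : 89/85
# 8. reckoner.load(93) : 93
# 9. reckoner.quotient(65) : 93/65
# 10. reckoner.bump(77/9) : 5842/585

Answer: acc=5842/585


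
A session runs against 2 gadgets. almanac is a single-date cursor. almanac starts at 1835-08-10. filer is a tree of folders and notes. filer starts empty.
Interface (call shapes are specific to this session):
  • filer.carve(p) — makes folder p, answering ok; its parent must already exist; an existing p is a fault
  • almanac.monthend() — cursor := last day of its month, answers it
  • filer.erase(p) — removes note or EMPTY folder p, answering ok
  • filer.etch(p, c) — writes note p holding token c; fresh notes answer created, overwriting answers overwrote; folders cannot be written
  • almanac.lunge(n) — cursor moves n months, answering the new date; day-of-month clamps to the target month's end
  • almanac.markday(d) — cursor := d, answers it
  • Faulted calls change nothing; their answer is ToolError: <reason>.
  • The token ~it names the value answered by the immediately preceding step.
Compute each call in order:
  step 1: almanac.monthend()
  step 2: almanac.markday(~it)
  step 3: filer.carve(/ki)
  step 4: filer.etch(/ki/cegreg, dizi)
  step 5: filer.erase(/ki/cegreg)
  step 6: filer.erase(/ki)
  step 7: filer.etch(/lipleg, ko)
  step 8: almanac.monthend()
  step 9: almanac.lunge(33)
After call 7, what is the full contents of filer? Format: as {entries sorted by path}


Answer: {lipleg=ko}

Derivation:
>> almanac.monthend()
<< 1835-08-31
>> almanac.markday(~it)
<< 1835-08-31
>> filer.carve(/ki)
<< ok
>> filer.etch(/ki/cegreg, dizi)
<< created
>> filer.erase(/ki/cegreg)
<< ok
>> filer.erase(/ki)
<< ok
>> filer.etch(/lipleg, ko)
<< created
>> almanac.monthend()
<< 1835-08-31
>> almanac.lunge(33)
<< 1838-05-31


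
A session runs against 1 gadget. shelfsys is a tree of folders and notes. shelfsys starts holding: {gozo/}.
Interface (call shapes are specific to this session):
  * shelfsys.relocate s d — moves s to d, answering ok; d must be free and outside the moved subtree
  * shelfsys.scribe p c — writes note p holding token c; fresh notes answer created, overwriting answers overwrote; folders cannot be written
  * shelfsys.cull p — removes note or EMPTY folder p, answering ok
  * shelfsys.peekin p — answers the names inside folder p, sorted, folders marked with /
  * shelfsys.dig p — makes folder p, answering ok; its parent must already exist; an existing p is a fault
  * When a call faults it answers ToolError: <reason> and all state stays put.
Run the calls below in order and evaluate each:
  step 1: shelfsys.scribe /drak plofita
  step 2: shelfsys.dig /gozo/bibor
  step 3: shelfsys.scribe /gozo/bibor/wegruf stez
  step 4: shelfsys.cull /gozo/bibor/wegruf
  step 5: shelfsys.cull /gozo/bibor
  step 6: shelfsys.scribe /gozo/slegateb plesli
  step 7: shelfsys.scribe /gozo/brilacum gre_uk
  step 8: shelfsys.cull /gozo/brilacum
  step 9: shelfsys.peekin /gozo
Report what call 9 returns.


Answer: [slegateb]

Derivation:
I use scribe using p: /drak, c: plofita, giving created.
Then dig using p: /gozo/bibor, and see ok.
Next I call scribe using p: /gozo/bibor/wegruf, c: stez, and observe created.
I run cull using p: /gozo/bibor/wegruf: ok.
I invoke cull using p: /gozo/bibor, — result: ok.
I run scribe using p: /gozo/slegateb, c: plesli, giving created.
I invoke scribe using p: /gozo/brilacum, c: gre_uk, and see created.
Then cull using p: /gozo/brilacum, yielding ok.
I use peekin using p: /gozo, which returns [slegateb].


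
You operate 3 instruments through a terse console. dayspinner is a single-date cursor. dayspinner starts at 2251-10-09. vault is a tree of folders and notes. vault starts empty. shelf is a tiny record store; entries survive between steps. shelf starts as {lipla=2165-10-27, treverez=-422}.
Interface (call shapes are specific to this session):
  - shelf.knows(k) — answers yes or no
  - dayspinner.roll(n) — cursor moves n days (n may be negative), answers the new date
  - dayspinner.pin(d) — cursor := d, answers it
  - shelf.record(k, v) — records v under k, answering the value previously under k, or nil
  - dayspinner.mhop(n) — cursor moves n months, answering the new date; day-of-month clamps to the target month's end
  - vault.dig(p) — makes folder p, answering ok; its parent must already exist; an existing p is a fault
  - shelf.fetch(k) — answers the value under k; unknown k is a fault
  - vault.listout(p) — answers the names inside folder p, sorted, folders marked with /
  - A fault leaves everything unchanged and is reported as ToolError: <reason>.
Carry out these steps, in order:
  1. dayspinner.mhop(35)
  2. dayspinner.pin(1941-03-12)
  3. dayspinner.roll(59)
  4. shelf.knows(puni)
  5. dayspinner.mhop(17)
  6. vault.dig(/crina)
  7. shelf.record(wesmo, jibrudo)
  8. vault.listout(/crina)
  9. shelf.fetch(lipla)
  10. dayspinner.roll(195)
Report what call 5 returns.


Answer: 1942-10-10

Derivation:
! 1. dayspinner.mhop(n: 35) : 2254-09-09
! 2. dayspinner.pin(d: 1941-03-12) : 1941-03-12
! 3. dayspinner.roll(n: 59) : 1941-05-10
! 4. shelf.knows(k: puni) : no
! 5. dayspinner.mhop(n: 17) : 1942-10-10
! 6. vault.dig(p: /crina) : ok
! 7. shelf.record(k: wesmo, v: jibrudo) : nil
! 8. vault.listout(p: /crina) : []
! 9. shelf.fetch(k: lipla) : 2165-10-27
! 10. dayspinner.roll(n: 195) : 1943-04-23


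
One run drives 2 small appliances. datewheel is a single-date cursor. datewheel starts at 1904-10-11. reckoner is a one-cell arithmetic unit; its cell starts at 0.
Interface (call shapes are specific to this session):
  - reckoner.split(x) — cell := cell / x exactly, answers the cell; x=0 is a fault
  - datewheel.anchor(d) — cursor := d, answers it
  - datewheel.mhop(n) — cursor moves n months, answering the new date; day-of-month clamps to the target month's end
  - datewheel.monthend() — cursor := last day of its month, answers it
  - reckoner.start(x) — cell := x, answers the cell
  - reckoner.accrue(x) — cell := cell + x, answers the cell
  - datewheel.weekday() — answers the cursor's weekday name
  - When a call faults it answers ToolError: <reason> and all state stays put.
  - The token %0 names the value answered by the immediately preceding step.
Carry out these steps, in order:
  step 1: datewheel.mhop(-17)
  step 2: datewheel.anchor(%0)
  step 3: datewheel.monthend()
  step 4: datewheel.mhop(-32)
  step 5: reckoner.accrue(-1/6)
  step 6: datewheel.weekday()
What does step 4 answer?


Act: datewheel.mhop[n→-17]
Obs: 1903-05-11
Act: datewheel.anchor[d→%0]
Obs: 1903-05-11
Act: datewheel.monthend[]
Obs: 1903-05-31
Act: datewheel.mhop[n→-32]
Obs: 1900-09-30
Act: reckoner.accrue[x→-1/6]
Obs: -1/6
Act: datewheel.weekday[]
Obs: Sunday

Answer: 1900-09-30


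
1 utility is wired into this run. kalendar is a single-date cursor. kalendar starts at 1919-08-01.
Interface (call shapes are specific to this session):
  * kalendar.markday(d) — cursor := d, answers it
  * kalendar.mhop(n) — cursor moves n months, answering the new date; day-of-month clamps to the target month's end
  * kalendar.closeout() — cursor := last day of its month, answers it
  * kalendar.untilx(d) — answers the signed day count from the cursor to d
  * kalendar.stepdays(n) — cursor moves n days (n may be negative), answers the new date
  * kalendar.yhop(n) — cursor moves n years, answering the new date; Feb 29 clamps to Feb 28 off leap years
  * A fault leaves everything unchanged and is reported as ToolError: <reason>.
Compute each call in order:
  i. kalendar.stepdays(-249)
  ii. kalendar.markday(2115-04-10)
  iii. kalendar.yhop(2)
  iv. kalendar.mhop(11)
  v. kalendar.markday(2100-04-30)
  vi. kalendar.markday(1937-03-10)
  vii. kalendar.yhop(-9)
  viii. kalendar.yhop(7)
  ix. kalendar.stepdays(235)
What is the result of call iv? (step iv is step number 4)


Answer: 2118-03-10

Derivation:
CALL kalendar.stepdays[n: -249]
RET  1918-11-25
CALL kalendar.markday[d: 2115-04-10]
RET  2115-04-10
CALL kalendar.yhop[n: 2]
RET  2117-04-10
CALL kalendar.mhop[n: 11]
RET  2118-03-10
CALL kalendar.markday[d: 2100-04-30]
RET  2100-04-30
CALL kalendar.markday[d: 1937-03-10]
RET  1937-03-10
CALL kalendar.yhop[n: -9]
RET  1928-03-10
CALL kalendar.yhop[n: 7]
RET  1935-03-10
CALL kalendar.stepdays[n: 235]
RET  1935-10-31


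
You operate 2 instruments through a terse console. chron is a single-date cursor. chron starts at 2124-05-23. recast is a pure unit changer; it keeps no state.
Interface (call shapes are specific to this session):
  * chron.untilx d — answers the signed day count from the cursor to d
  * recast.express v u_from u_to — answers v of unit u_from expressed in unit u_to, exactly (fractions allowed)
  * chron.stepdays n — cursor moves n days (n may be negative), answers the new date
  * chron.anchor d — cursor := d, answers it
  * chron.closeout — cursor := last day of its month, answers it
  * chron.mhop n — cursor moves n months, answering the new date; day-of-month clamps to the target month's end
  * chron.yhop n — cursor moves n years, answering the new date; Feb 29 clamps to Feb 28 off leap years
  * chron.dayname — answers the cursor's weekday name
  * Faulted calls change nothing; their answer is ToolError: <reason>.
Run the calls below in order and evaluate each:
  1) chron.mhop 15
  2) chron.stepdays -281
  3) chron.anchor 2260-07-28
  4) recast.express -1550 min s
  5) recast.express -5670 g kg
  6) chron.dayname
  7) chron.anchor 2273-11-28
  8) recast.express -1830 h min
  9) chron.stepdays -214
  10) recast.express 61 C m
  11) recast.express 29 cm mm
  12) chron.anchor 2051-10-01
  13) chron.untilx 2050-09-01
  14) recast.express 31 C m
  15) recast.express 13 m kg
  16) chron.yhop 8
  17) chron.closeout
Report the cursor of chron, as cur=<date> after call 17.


-> chron.mhop(n=15)
<- 2125-08-23
-> chron.stepdays(n=-281)
<- 2124-11-15
-> chron.anchor(d=2260-07-28)
<- 2260-07-28
-> recast.express(v=-1550, u_from=min, u_to=s)
<- -93000
-> recast.express(v=-5670, u_from=g, u_to=kg)
<- -567/100
-> chron.dayname()
<- Saturday
-> chron.anchor(d=2273-11-28)
<- 2273-11-28
-> recast.express(v=-1830, u_from=h, u_to=min)
<- -109800
-> chron.stepdays(n=-214)
<- 2273-04-28
-> recast.express(v=61, u_from=C, u_to=m)
<- ToolError: incompatible units
-> recast.express(v=29, u_from=cm, u_to=mm)
<- 290
-> chron.anchor(d=2051-10-01)
<- 2051-10-01
-> chron.untilx(d=2050-09-01)
<- -395
-> recast.express(v=31, u_from=C, u_to=m)
<- ToolError: incompatible units
-> recast.express(v=13, u_from=m, u_to=kg)
<- ToolError: incompatible units
-> chron.yhop(n=8)
<- 2059-10-01
-> chron.closeout()
<- 2059-10-31

Answer: cur=2059-10-31


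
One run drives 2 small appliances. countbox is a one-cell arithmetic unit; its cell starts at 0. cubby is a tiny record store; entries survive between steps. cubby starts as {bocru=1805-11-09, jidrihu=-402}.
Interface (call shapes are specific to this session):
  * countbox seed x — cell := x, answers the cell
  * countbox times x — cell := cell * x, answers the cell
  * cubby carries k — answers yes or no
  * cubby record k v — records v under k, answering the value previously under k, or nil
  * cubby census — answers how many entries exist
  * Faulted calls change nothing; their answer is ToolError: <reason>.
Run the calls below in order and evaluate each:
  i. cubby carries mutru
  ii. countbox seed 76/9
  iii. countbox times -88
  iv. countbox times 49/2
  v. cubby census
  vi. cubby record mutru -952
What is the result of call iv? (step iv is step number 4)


Answer: -163856/9

Derivation:
! 1. cubby carries(k→mutru) => no
! 2. countbox seed(x→76/9) => 76/9
! 3. countbox times(x→-88) => -6688/9
! 4. countbox times(x→49/2) => -163856/9
! 5. cubby census() => 2
! 6. cubby record(k→mutru, v→-952) => nil


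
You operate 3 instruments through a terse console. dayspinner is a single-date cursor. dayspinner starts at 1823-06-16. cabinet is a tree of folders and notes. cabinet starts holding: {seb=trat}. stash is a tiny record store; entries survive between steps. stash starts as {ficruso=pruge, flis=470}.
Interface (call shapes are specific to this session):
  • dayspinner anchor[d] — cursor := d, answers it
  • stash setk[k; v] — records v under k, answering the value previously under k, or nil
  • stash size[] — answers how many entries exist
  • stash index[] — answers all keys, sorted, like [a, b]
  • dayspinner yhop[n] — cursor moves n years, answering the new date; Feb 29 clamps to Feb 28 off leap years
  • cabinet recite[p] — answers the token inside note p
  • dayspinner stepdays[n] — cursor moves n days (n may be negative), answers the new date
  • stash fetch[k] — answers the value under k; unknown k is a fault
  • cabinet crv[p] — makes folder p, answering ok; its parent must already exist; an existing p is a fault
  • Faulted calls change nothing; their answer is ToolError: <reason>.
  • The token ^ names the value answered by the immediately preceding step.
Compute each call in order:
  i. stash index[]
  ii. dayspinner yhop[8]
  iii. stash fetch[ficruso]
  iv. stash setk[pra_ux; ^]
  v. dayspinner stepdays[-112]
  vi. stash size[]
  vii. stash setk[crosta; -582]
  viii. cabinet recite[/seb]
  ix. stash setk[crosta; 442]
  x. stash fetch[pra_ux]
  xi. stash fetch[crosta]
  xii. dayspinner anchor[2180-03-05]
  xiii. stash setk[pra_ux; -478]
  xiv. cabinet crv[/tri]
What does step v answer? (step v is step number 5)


Answer: 1831-02-24

Derivation:
Do: stash index[]
See: [ficruso, flis]
Do: dayspinner yhop[n→8]
See: 1831-06-16
Do: stash fetch[k→ficruso]
See: pruge
Do: stash setk[k→pra_ux; v→^]
See: nil
Do: dayspinner stepdays[n→-112]
See: 1831-02-24
Do: stash size[]
See: 3
Do: stash setk[k→crosta; v→-582]
See: nil
Do: cabinet recite[p→/seb]
See: trat
Do: stash setk[k→crosta; v→442]
See: -582
Do: stash fetch[k→pra_ux]
See: pruge
Do: stash fetch[k→crosta]
See: 442
Do: dayspinner anchor[d→2180-03-05]
See: 2180-03-05
Do: stash setk[k→pra_ux; v→-478]
See: pruge
Do: cabinet crv[p→/tri]
See: ok


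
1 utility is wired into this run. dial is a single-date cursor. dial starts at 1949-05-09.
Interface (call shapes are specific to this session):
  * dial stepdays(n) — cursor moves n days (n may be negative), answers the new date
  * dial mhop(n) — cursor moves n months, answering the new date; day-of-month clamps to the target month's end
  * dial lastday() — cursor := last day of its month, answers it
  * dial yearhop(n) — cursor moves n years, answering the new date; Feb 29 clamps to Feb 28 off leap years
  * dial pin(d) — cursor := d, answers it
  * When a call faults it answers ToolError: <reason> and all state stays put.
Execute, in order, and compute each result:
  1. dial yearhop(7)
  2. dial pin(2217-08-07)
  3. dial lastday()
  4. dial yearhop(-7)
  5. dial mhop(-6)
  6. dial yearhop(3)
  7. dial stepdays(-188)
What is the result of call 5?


Answer: 2210-02-28

Derivation:
>>> dial yearhop n=7
[out] 1956-05-09
>>> dial pin d=2217-08-07
[out] 2217-08-07
>>> dial lastday
[out] 2217-08-31
>>> dial yearhop n=-7
[out] 2210-08-31
>>> dial mhop n=-6
[out] 2210-02-28
>>> dial yearhop n=3
[out] 2213-02-28
>>> dial stepdays n=-188
[out] 2212-08-24


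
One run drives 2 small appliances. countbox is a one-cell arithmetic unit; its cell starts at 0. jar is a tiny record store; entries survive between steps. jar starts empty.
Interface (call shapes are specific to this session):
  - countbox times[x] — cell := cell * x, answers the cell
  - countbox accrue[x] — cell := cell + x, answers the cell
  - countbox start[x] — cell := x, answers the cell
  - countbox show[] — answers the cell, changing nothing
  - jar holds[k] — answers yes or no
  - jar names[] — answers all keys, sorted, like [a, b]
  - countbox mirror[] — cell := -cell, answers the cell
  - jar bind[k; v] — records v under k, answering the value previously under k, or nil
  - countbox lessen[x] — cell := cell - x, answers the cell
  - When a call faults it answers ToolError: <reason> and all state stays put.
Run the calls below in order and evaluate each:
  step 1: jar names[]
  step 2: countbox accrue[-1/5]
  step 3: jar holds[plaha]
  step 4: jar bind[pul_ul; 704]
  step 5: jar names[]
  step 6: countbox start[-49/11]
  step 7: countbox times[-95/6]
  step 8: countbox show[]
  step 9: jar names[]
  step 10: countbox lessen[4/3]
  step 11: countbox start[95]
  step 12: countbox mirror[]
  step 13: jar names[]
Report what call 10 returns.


Answer: 4567/66

Derivation:
I use jar names, giving [].
Invoking countbox accrue with -1/5, → -1/5.
I call jar holds with plaha, which returns no.
Next I call jar bind with pul_ul, 704, and see nil.
Invoking jar names(): [pul_ul].
Now I run countbox start with -49/11, yielding -49/11.
I invoke countbox times with -95/6, → 4655/66.
Next I call countbox show, which returns 4655/66.
I run jar names, giving [pul_ul].
I use countbox lessen with 4/3, giving 4567/66.
I try countbox start with 95, which returns 95.
Calling countbox mirror, giving -95.
I call jar names, → [pul_ul].


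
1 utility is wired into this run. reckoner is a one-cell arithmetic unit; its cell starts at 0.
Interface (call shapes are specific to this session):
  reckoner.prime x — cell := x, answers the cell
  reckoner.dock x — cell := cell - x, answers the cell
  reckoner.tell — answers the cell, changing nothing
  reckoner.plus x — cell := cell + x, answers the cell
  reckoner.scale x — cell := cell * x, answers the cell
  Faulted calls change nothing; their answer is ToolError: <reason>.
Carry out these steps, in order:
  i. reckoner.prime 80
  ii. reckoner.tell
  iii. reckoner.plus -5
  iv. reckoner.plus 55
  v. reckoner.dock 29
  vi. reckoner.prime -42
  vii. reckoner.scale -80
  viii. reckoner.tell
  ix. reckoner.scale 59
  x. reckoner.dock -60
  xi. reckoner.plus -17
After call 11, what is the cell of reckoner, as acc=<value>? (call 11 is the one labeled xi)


Answer: acc=198283

Derivation:
I use prime with x→80, and observe 80.
Using tell, — result: 80.
I run plus with x→-5, yielding 75.
I run plus with x→55: 130.
I invoke dock with x→29, and get 101.
I run prime with x→-42: -42.
Now I run scale with x→-80, and observe 3360.
Calling tell, yielding 3360.
I invoke scale with x→59, yielding 198240.
I use dock with x→-60, and observe 198300.
Now I run plus with x→-17, giving 198283.


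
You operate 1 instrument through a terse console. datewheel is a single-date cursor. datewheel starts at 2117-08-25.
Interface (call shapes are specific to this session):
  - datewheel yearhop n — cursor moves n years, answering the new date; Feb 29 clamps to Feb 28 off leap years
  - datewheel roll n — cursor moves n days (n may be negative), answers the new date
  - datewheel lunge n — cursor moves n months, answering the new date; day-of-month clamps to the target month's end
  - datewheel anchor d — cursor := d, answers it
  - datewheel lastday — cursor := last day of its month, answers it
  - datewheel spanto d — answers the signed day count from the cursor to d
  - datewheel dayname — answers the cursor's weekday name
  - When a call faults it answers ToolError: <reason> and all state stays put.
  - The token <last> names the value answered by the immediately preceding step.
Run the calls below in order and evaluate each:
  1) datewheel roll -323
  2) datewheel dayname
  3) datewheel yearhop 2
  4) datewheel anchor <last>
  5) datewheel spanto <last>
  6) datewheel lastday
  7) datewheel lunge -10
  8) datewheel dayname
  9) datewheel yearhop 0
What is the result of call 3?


Answer: 2118-10-06

Derivation:
·→ datewheel roll(n=-323)
·← 2116-10-06
·→ datewheel dayname()
·← Tuesday
·→ datewheel yearhop(n=2)
·← 2118-10-06
·→ datewheel anchor(d=<last>)
·← 2118-10-06
·→ datewheel spanto(d=<last>)
·← 0
·→ datewheel lastday()
·← 2118-10-31
·→ datewheel lunge(n=-10)
·← 2117-12-31
·→ datewheel dayname()
·← Friday
·→ datewheel yearhop(n=0)
·← 2117-12-31


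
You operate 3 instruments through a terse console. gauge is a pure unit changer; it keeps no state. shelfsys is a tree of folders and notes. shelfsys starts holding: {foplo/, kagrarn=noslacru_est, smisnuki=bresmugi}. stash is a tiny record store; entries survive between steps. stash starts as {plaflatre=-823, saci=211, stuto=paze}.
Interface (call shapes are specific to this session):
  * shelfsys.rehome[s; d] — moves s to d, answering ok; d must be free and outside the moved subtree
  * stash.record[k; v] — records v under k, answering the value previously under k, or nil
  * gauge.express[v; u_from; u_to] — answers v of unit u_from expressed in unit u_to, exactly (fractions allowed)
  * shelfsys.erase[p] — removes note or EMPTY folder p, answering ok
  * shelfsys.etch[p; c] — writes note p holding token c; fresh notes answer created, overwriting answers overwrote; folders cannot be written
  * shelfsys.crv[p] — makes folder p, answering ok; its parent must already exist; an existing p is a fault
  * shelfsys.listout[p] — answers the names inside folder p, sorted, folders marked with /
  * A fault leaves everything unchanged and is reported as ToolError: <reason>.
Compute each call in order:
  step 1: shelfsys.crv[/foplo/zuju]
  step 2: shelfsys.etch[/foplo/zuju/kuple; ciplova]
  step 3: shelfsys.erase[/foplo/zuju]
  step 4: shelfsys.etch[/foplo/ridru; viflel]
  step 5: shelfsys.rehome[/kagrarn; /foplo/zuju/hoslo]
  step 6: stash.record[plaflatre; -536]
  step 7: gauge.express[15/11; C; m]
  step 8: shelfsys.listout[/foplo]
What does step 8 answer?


Answer: [ridru, zuju/]

Derivation:
% crv(p: /foplo/zuju) ~> ok
% etch(p: /foplo/zuju/kuple, c: ciplova) ~> created
% erase(p: /foplo/zuju) ~> ToolError: not empty
% etch(p: /foplo/ridru, c: viflel) ~> created
% rehome(s: /kagrarn, d: /foplo/zuju/hoslo) ~> ok
% record(k: plaflatre, v: -536) ~> -823
% express(v: 15/11, u_from: C, u_to: m) ~> ToolError: incompatible units
% listout(p: /foplo) ~> [ridru, zuju/]


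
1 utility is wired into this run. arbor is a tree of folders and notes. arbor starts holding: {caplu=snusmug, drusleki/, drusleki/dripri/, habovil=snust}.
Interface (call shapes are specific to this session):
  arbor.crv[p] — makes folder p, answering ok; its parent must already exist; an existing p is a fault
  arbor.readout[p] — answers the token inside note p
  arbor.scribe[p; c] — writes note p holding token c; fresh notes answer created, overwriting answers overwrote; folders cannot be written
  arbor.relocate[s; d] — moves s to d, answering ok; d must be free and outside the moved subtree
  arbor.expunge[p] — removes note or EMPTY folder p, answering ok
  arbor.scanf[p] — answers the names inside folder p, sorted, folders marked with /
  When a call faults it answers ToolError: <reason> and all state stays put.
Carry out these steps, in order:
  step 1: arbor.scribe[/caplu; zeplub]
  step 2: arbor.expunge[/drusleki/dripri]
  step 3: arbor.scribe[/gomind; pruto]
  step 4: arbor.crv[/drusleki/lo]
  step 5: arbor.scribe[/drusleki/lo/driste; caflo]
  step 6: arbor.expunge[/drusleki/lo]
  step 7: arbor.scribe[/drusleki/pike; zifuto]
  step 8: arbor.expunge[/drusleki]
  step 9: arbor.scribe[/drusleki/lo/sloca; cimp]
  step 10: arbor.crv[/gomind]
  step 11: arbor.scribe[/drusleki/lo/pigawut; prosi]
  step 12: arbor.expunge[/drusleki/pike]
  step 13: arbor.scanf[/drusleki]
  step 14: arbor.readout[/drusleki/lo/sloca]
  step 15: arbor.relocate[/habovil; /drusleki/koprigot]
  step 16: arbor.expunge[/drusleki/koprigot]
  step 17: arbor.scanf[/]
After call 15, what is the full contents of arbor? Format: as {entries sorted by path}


-- scribe(p='/caplu', c='zeplub') : overwrote
-- expunge(p='/drusleki/dripri') : ok
-- scribe(p='/gomind', c='pruto') : created
-- crv(p='/drusleki/lo') : ok
-- scribe(p='/drusleki/lo/driste', c='caflo') : created
-- expunge(p='/drusleki/lo') : ToolError: not empty
-- scribe(p='/drusleki/pike', c='zifuto') : created
-- expunge(p='/drusleki') : ToolError: not empty
-- scribe(p='/drusleki/lo/sloca', c='cimp') : created
-- crv(p='/gomind') : ToolError: exists
-- scribe(p='/drusleki/lo/pigawut', c='prosi') : created
-- expunge(p='/drusleki/pike') : ok
-- scanf(p='/drusleki') : [lo/]
-- readout(p='/drusleki/lo/sloca') : cimp
-- relocate(s='/habovil', d='/drusleki/koprigot') : ok
-- expunge(p='/drusleki/koprigot') : ok
-- scanf(p='/') : [caplu, drusleki/, gomind]

Answer: {caplu=zeplub, drusleki/, drusleki/koprigot=snust, drusleki/lo/, drusleki/lo/driste=caflo, drusleki/lo/pigawut=prosi, drusleki/lo/sloca=cimp, gomind=pruto}


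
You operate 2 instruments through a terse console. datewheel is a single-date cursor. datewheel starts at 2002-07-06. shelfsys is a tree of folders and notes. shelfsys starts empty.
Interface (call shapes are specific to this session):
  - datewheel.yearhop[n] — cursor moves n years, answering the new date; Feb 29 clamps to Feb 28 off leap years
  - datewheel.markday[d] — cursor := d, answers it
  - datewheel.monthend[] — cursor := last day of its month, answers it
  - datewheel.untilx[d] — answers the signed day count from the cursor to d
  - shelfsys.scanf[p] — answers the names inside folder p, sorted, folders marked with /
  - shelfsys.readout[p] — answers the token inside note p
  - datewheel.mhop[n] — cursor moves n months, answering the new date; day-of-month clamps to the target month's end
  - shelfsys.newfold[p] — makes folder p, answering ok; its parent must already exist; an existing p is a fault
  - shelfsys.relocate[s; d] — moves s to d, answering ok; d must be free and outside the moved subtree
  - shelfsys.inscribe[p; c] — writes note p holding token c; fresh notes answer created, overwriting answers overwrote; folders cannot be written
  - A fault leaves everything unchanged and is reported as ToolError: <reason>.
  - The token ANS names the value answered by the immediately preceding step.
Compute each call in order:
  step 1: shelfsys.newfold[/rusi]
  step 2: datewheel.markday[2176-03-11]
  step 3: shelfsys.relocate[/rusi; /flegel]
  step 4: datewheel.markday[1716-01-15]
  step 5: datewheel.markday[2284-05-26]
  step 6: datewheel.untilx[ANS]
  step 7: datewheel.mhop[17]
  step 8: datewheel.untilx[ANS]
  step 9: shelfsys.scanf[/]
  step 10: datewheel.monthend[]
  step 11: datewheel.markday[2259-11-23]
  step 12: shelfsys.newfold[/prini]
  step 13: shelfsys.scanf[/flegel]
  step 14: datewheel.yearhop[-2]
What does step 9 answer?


# 1. newfold(p=/rusi) => ok
# 2. markday(d=2176-03-11) => 2176-03-11
# 3. relocate(s=/rusi, d=/flegel) => ok
# 4. markday(d=1716-01-15) => 1716-01-15
# 5. markday(d=2284-05-26) => 2284-05-26
# 6. untilx(d=ANS) => 0
# 7. mhop(n=17) => 2285-10-26
# 8. untilx(d=ANS) => 0
# 9. scanf(p=/) => [flegel/]
# 10. monthend() => 2285-10-31
# 11. markday(d=2259-11-23) => 2259-11-23
# 12. newfold(p=/prini) => ok
# 13. scanf(p=/flegel) => []
# 14. yearhop(n=-2) => 2257-11-23

Answer: [flegel/]


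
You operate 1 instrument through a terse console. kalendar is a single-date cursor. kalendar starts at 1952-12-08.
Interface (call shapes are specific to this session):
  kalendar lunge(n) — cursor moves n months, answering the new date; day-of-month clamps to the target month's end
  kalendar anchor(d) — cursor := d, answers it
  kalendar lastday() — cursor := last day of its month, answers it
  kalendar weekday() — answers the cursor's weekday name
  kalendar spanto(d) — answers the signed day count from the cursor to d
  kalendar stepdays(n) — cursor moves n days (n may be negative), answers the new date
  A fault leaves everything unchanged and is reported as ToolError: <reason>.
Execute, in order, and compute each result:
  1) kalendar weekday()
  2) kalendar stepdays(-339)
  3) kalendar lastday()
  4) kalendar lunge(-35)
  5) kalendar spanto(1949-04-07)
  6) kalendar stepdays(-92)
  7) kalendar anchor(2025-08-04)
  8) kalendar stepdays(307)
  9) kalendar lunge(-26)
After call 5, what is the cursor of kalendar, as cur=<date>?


~$ kalendar weekday
= Monday
~$ kalendar stepdays -339
= 1952-01-04
~$ kalendar lastday
= 1952-01-31
~$ kalendar lunge -35
= 1949-02-28
~$ kalendar spanto 1949-04-07
= 38
~$ kalendar stepdays -92
= 1948-11-28
~$ kalendar anchor 2025-08-04
= 2025-08-04
~$ kalendar stepdays 307
= 2026-06-07
~$ kalendar lunge -26
= 2024-04-07

Answer: cur=1949-02-28


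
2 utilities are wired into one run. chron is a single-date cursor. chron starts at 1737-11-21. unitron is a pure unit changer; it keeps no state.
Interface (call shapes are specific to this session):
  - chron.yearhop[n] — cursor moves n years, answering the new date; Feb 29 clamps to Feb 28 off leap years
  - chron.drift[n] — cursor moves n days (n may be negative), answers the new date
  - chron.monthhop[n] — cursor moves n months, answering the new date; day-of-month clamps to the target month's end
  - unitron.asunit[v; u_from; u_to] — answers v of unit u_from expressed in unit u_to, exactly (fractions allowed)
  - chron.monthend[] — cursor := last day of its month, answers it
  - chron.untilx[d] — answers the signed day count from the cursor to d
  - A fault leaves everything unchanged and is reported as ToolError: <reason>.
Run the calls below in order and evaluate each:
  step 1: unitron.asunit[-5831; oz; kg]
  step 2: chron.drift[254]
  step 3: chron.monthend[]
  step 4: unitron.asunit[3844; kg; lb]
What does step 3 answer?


==> asunit(v='-5831', u_from='oz', u_to='kg')
<== -264489710947/1600000000
==> drift(n='254')
<== 1738-08-02
==> monthend()
<== 1738-08-31
==> asunit(v='3844', u_from='kg', u_to='lb')
<== 384400000000/45359237

Answer: 1738-08-31


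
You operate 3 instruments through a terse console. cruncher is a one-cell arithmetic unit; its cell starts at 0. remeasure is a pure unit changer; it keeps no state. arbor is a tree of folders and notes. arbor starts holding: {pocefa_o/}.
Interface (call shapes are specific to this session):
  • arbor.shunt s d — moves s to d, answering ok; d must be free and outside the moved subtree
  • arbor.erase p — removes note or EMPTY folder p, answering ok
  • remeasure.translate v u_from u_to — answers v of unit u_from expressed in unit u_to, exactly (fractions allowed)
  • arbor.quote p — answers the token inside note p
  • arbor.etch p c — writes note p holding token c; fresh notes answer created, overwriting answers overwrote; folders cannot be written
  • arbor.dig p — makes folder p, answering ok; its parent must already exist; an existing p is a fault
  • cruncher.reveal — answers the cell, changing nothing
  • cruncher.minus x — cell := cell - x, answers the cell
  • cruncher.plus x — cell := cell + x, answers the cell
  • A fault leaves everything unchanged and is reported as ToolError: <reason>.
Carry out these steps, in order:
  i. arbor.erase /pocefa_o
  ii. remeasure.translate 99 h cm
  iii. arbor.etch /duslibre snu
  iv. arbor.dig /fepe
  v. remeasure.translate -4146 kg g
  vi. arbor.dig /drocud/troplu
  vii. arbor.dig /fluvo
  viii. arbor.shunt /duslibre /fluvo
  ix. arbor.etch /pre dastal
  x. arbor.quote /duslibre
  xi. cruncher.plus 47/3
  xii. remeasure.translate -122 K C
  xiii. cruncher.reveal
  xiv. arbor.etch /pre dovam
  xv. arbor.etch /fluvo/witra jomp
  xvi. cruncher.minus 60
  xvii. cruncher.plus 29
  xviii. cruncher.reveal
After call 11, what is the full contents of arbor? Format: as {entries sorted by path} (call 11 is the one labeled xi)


Answer: {duslibre=snu, fepe/, fluvo/, pre=dastal}

Derivation:
$ arbor.erase /pocefa_o
  ok
$ remeasure.translate 99 h cm
  ToolError: incompatible units
$ arbor.etch /duslibre snu
  created
$ arbor.dig /fepe
  ok
$ remeasure.translate -4146 kg g
  -4146000
$ arbor.dig /drocud/troplu
  ToolError: no parent
$ arbor.dig /fluvo
  ok
$ arbor.shunt /duslibre /fluvo
  ToolError: exists
$ arbor.etch /pre dastal
  created
$ arbor.quote /duslibre
  snu
$ cruncher.plus 47/3
  47/3
$ remeasure.translate -122 K C
  -7903/20
$ cruncher.reveal
  47/3
$ arbor.etch /pre dovam
  overwrote
$ arbor.etch /fluvo/witra jomp
  created
$ cruncher.minus 60
  -133/3
$ cruncher.plus 29
  -46/3
$ cruncher.reveal
  -46/3
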